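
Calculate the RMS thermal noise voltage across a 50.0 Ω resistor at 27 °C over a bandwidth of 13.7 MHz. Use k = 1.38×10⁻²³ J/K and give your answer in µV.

3.37 µV

T = 27 °C + 273.15 = 300.15 K
V_n = √(4kTRB)
4kTRB = 4 × 1.38×10⁻²³ × 300.15 × 5.00×10¹ × 1.37×10⁷ = 1.13×10⁻¹¹ V²
V_n = √(1.13×10⁻¹¹) = 3.37×10⁻⁶ V = 3.37 µV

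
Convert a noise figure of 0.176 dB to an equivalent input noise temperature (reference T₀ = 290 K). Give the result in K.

F = 10^(0.176/10) = 1.04136
T_e = (F − 1)·T₀ = (1.04136 − 1) × 290 = 12.0 K

12.0 K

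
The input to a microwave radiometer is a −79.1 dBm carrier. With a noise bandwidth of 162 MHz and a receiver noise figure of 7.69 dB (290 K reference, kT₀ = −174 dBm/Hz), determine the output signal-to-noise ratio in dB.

5.1 dB

Noise floor: N = −174 + 10 log₁₀(B) + NF
10 log₁₀(1.62×10⁸) = 82.1 dB
N = −174 + 82.1 + 7.69 = −84.21 dBm
SNR = P_sig − N = −79.1 − (−84.21) = 5.11 dB → 5.1 dB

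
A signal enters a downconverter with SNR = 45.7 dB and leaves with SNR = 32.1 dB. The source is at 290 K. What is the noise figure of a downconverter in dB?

13.6 dB

NF (dB) = SNR_in(dB) − SNR_out(dB) when the source is at T₀
NF = 45.7 − 32.1 = 13.6 dB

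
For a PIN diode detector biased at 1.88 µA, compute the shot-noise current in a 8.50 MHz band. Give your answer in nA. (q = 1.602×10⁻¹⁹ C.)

I_n = √(2qI·B)
2qI·B = 2 × 1.602×10⁻¹⁹ × 1.88×10⁻⁶ × 8.50×10⁶ = 5.12×10⁻¹⁸ A²
I_n = √(5.12×10⁻¹⁸) = 2.26×10⁻⁹ A = 2.26 nA

2.26 nA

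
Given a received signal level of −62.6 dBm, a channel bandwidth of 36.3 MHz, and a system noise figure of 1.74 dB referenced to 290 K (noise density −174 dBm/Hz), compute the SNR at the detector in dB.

34.1 dB

Noise floor: N = −174 + 10 log₁₀(B) + NF
10 log₁₀(3.63×10⁷) = 75.6 dB
N = −174 + 75.6 + 1.74 = −96.66 dBm
SNR = P_sig − N = −62.6 − (−96.66) = 34.06 dB → 34.1 dB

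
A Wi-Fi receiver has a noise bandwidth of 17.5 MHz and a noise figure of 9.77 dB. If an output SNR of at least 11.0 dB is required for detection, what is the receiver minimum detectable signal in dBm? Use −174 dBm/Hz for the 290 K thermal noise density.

−80.8 dBm

Sensitivity = −174 + 10 log₁₀(B) + NF + SNR_min
= −174 + 72.43 + 9.77 + 11.0
= −80.80 dBm → −80.8 dBm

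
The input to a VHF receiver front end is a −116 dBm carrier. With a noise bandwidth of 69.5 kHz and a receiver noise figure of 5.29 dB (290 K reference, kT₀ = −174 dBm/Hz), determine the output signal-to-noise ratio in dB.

4.3 dB

Noise floor: N = −174 + 10 log₁₀(B) + NF
10 log₁₀(6.95×10⁴) = 48.42 dB
N = −174 + 48.42 + 5.29 = −120.29 dBm
SNR = P_sig − N = −116 − (−120.29) = 4.29 dB → 4.3 dB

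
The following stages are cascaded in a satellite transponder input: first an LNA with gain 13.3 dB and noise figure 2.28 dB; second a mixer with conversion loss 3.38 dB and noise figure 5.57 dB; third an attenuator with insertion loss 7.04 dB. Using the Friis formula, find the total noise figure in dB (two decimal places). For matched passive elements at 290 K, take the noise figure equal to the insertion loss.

3.47 dB

Convert to linear (a loss of L dB is a gain of −L dB): F_i = 10^(NF_i/10), G_i = 10^(G_i,dB/10)
  Stage 1: F_1 = 10^(2.28/10) = 1.690, G_1 = 10^(13.3/10) = 21.38
  Stage 2: F_2 = 10^(5.57/10) = 3.606, G_2 = 10^(−3.38/10) = 0.4592
  Stage 3: F_3 = 10^(7.04/10) = 5.058, G_3 = 10^(−7.04/10) = 0.1977
Friis cascade:
  F = 1.690 + (3.606 − 1)/21.38 + (5.058 − 1)/9.817 = 2.226
NF = 10 log₁₀(2.226) = 3.47 dB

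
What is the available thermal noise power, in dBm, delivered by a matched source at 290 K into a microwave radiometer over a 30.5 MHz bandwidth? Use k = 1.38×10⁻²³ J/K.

−99.1 dBm

P_n = kTB = 1.38×10⁻²³ × 290 × 3.05×10⁷ = 1.22×10⁻¹³ W
In dBm: 10 log₁₀(1.22×10⁻¹³ / 10⁻³) = −99.1 dBm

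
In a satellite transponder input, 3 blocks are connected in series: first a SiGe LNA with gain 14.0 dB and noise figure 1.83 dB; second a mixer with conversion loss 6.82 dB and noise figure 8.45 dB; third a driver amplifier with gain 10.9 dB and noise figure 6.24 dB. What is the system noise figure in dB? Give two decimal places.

Convert to linear (a loss of L dB is a gain of −L dB): F_i = 10^(NF_i/10), G_i = 10^(G_i,dB/10)
  Stage 1: F_1 = 10^(1.83/10) = 1.524, G_1 = 10^(14.0/10) = 25.12
  Stage 2: F_2 = 10^(8.45/10) = 6.998, G_2 = 10^(−6.82/10) = 0.2080
  Stage 3: F_3 = 10^(6.24/10) = 4.207, G_3 = 10^(10.9/10) = 12.30
Friis cascade:
  F = 1.524 + (6.998 − 1)/25.12 + (4.207 − 1)/5.224 = 2.377
NF = 10 log₁₀(2.377) = 3.76 dB

3.76 dB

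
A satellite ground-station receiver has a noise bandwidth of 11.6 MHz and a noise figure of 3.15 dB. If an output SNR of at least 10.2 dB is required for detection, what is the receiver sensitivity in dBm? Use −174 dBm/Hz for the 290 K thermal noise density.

−90.0 dBm

Sensitivity = −174 + 10 log₁₀(B) + NF + SNR_min
= −174 + 70.64 + 3.15 + 10.2
= −90.01 dBm → −90.0 dBm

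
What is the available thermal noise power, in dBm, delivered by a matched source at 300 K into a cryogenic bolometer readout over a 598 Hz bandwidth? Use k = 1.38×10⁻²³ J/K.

P_n = kTB = 1.38×10⁻²³ × 300 × 5.98×10² = 2.48×10⁻¹⁸ W
In dBm: 10 log₁₀(2.48×10⁻¹⁸ / 10⁻³) = −146.1 dBm

−146.1 dBm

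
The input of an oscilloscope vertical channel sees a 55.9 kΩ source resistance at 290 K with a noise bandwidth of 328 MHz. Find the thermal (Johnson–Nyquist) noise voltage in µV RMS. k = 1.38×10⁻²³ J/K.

542 µV

V_n = √(4kTRB)
4kTRB = 4 × 1.38×10⁻²³ × 290 × 5.59×10⁴ × 3.28×10⁸ = 2.94×10⁻⁷ V²
V_n = √(2.94×10⁻⁷) = 5.42×10⁻⁴ V = 542 µV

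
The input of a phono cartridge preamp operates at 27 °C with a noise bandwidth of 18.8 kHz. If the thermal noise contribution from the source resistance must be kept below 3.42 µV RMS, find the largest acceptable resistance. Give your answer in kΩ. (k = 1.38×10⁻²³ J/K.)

T = 27 °C + 273.15 = 300.15 K
Johnson–Nyquist: V_n = √(4kTRB) ⇒ R = V_n² / (4kTB)
4kTB = 4 × 1.38×10⁻²³ × 300.15 × 1.88×10⁴ = 3.11×10⁻¹⁶
R = (3.42×10⁻⁶)² / 3.11×10⁻¹⁶ = 3.76×10⁴ Ω = 37.6 kΩ

37.6 kΩ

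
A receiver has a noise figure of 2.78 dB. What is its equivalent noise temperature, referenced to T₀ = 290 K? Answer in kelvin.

260 K

F = 10^(2.78/10) = 1.89671
T_e = (F − 1)·T₀ = (1.89671 − 1) × 290 = 260 K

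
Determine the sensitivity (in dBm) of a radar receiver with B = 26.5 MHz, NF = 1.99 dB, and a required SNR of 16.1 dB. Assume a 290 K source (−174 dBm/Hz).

Sensitivity = −174 + 10 log₁₀(B) + NF + SNR_min
= −174 + 74.23 + 1.99 + 16.1
= −81.68 dBm → −81.7 dBm

−81.7 dBm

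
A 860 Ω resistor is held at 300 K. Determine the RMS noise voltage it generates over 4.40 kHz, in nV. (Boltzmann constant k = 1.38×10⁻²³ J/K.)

250 nV

V_n = √(4kTRB)
4kTRB = 4 × 1.38×10⁻²³ × 300 × 8.60×10² × 4.40×10³ = 6.27×10⁻¹⁴ V²
V_n = √(6.27×10⁻¹⁴) = 2.50×10⁻⁷ V = 250 nV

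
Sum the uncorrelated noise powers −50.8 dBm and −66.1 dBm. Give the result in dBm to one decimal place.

−50.7 dBm

Convert to linear, add, convert back:
P₁ = 8.32×10⁻⁹ W, P₂ = 2.45×10⁻¹⁰ W
P_tot = 8.56×10⁻⁹ W → 10 log₁₀(P_tot / 10⁻³) = −50.7 dBm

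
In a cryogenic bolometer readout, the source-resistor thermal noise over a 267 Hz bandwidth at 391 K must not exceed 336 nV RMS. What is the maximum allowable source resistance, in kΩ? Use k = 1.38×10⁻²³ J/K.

19.6 kΩ

Johnson–Nyquist: V_n = √(4kTRB) ⇒ R = V_n² / (4kTB)
4kTB = 4 × 1.38×10⁻²³ × 391 × 2.67×10² = 5.76×10⁻¹⁸
R = (3.36×10⁻⁷)² / 5.76×10⁻¹⁸ = 1.96×10⁴ Ω = 19.6 kΩ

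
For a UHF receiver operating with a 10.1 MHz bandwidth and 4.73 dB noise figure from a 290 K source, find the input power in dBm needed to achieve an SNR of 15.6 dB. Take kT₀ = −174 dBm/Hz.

Sensitivity = −174 + 10 log₁₀(B) + NF + SNR_min
= −174 + 70.04 + 4.73 + 15.6
= −83.63 dBm → −83.6 dBm

−83.6 dBm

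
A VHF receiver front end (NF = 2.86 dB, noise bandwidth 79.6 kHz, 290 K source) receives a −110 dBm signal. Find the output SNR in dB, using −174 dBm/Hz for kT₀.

Noise floor: N = −174 + 10 log₁₀(B) + NF
10 log₁₀(7.96×10⁴) = 49.01 dB
N = −174 + 49.01 + 2.86 = −122.13 dBm
SNR = P_sig − N = −110 − (−122.13) = 12.13 dB → 12.1 dB

12.1 dB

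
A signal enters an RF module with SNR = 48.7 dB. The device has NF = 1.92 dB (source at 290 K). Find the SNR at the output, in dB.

46.78 dB

By definition F = SNR_in/SNR_out, so in dB: SNR_out = SNR_in − NF
SNR_out = 48.7 − 1.92 = 46.78 dB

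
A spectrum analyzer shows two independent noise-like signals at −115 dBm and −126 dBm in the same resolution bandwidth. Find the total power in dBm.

−114.7 dBm

Convert to linear, add, convert back:
P₁ = 3.16×10⁻¹⁵ W, P₂ = 2.51×10⁻¹⁶ W
P_tot = 3.41×10⁻¹⁵ W → 10 log₁₀(P_tot / 10⁻³) = −114.7 dBm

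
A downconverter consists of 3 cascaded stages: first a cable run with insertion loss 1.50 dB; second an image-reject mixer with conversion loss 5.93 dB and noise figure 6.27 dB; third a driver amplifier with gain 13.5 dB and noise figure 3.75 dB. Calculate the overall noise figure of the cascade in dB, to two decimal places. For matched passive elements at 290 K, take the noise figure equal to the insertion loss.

Convert to linear (a loss of L dB is a gain of −L dB): F_i = 10^(NF_i/10), G_i = 10^(G_i,dB/10)
  Stage 1: F_1 = 10^(1.50/10) = 1.413, G_1 = 10^(−1.50/10) = 0.7079
  Stage 2: F_2 = 10^(6.27/10) = 4.236, G_2 = 10^(−5.93/10) = 0.2553
  Stage 3: F_3 = 10^(3.75/10) = 2.371, G_3 = 10^(13.5/10) = 22.39
Friis cascade:
  F = 1.413 + (4.236 − 1)/0.7079 + (2.371 − 1)/0.1807 = 13.57
NF = 10 log₁₀(13.57) = 11.33 dB

11.33 dB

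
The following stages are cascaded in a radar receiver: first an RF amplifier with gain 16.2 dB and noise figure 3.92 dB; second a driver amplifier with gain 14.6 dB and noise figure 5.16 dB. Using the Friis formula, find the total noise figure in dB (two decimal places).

Convert to linear (a loss of L dB is a gain of −L dB): F_i = 10^(NF_i/10), G_i = 10^(G_i,dB/10)
  Stage 1: F_1 = 10^(3.92/10) = 2.466, G_1 = 10^(16.2/10) = 41.69
  Stage 2: F_2 = 10^(5.16/10) = 3.281, G_2 = 10^(14.6/10) = 28.84
Friis cascade:
  F = 2.466 + (3.281 − 1)/41.69 = 2.521
NF = 10 log₁₀(2.521) = 4.02 dB

4.02 dB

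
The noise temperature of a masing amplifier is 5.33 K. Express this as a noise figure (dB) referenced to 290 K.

0.079 dB

F = 1 + T_e/T₀ = 1 + 5.33/290 = 1.01838
NF = 10 log₁₀(1.01838) = 0.079 dB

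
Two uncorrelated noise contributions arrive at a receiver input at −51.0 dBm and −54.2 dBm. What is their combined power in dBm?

−49.3 dBm

Convert to linear, add, convert back:
P₁ = 7.94×10⁻⁹ W, P₂ = 3.80×10⁻⁹ W
P_tot = 1.17×10⁻⁸ W → 10 log₁₀(P_tot / 10⁻³) = −49.3 dBm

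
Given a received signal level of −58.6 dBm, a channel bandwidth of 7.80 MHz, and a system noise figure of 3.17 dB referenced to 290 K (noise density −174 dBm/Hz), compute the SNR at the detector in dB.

Noise floor: N = −174 + 10 log₁₀(B) + NF
10 log₁₀(7.80×10⁶) = 68.92 dB
N = −174 + 68.92 + 3.17 = −101.91 dBm
SNR = P_sig − N = −58.6 − (−101.91) = 43.31 dB → 43.3 dB

43.3 dB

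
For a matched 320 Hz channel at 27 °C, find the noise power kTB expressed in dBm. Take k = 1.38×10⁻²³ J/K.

−148.8 dBm

T = 27 °C + 273.15 = 300.15 K
P_n = kTB = 1.38×10⁻²³ × 300.15 × 3.20×10² = 1.33×10⁻¹⁸ W
In dBm: 10 log₁₀(1.33×10⁻¹⁸ / 10⁻³) = −148.8 dBm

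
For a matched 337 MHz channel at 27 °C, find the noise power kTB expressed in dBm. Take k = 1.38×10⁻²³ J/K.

T = 27 °C + 273.15 = 300.15 K
P_n = kTB = 1.38×10⁻²³ × 300.15 × 3.37×10⁸ = 1.40×10⁻¹² W
In dBm: 10 log₁₀(1.40×10⁻¹² / 10⁻³) = −88.6 dBm

−88.6 dBm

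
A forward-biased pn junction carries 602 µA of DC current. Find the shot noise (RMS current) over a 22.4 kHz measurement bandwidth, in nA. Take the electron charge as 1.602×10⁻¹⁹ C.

2.08 nA

I_n = √(2qI·B)
2qI·B = 2 × 1.602×10⁻¹⁹ × 6.02×10⁻⁴ × 2.24×10⁴ = 4.32×10⁻¹⁸ A²
I_n = √(4.32×10⁻¹⁸) = 2.08×10⁻⁹ A = 2.08 nA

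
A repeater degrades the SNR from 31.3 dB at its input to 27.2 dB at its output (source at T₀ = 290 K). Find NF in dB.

NF (dB) = SNR_in(dB) − SNR_out(dB) when the source is at T₀
NF = 31.3 − 27.2 = 4.1 dB

4.1 dB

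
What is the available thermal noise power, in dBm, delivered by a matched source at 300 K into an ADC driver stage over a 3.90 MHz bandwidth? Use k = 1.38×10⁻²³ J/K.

−107.9 dBm

P_n = kTB = 1.38×10⁻²³ × 300 × 3.90×10⁶ = 1.61×10⁻¹⁴ W
In dBm: 10 log₁₀(1.61×10⁻¹⁴ / 10⁻³) = −107.9 dBm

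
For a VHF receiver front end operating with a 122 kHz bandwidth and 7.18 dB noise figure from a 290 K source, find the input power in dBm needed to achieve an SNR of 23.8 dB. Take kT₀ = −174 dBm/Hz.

Sensitivity = −174 + 10 log₁₀(B) + NF + SNR_min
= −174 + 50.86 + 7.18 + 23.8
= −92.16 dBm → −92.2 dBm

−92.2 dBm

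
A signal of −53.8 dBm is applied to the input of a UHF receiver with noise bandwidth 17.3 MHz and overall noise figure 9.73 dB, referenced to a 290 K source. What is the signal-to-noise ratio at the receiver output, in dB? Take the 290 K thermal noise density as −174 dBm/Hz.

38.1 dB

Noise floor: N = −174 + 10 log₁₀(B) + NF
10 log₁₀(1.73×10⁷) = 72.38 dB
N = −174 + 72.38 + 9.73 = −91.89 dBm
SNR = P_sig − N = −53.8 − (−91.89) = 38.09 dB → 38.1 dB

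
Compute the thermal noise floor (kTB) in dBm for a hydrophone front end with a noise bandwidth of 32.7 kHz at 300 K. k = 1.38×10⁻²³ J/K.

P_n = kTB = 1.38×10⁻²³ × 300 × 3.27×10⁴ = 1.35×10⁻¹⁶ W
In dBm: 10 log₁₀(1.35×10⁻¹⁶ / 10⁻³) = −128.7 dBm

−128.7 dBm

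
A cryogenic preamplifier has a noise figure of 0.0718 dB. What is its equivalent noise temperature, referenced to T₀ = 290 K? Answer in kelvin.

4.83 K

F = 10^(0.0718/10) = 1.01667
T_e = (F − 1)·T₀ = (1.01667 − 1) × 290 = 4.83 K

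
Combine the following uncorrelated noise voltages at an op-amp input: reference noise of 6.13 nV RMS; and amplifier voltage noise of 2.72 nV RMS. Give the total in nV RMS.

6.71 nV

Uncorrelated sources add in power (mean-square): V_tot = √(ΣV_i²)
V_tot = √[(6.13×10⁻⁹)² + (2.72×10⁻⁹)²] = 6.71×10⁻⁹ V = 6.71 nV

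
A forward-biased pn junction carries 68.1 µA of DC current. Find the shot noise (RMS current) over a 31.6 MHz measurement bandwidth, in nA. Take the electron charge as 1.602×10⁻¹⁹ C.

26.3 nA

I_n = √(2qI·B)
2qI·B = 2 × 1.602×10⁻¹⁹ × 6.81×10⁻⁵ × 3.16×10⁷ = 6.89×10⁻¹⁶ A²
I_n = √(6.89×10⁻¹⁶) = 2.63×10⁻⁸ A = 26.3 nA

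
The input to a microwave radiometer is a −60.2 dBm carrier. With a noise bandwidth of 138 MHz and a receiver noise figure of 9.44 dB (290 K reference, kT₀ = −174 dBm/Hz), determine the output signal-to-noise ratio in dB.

23.0 dB

Noise floor: N = −174 + 10 log₁₀(B) + NF
10 log₁₀(1.38×10⁸) = 81.4 dB
N = −174 + 81.4 + 9.44 = −83.16 dBm
SNR = P_sig − N = −60.2 − (−83.16) = 22.96 dB → 23.0 dB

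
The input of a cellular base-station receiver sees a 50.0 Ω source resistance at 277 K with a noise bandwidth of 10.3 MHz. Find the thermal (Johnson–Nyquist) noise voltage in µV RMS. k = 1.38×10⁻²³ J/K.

2.81 µV

V_n = √(4kTRB)
4kTRB = 4 × 1.38×10⁻²³ × 277 × 5.00×10¹ × 1.03×10⁷ = 7.87×10⁻¹² V²
V_n = √(7.87×10⁻¹²) = 2.81×10⁻⁶ V = 2.81 µV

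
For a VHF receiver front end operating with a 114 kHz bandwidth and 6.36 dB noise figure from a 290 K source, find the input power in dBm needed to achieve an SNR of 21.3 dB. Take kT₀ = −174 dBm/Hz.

−95.8 dBm

Sensitivity = −174 + 10 log₁₀(B) + NF + SNR_min
= −174 + 50.57 + 6.36 + 21.3
= −95.77 dBm → −95.8 dBm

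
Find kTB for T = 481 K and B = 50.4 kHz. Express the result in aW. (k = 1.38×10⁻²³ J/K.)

335 aW

P_n = kTB = 1.38×10⁻²³ × 481 × 5.04×10⁴ = 3.35×10⁻¹⁶ W = 335 aW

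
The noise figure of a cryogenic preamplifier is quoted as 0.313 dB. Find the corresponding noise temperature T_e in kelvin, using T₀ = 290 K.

21.7 K

F = 10^(0.313/10) = 1.07473
T_e = (F − 1)·T₀ = (1.07473 − 1) × 290 = 21.7 K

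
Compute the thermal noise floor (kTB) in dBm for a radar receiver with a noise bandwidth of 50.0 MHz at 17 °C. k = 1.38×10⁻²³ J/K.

−97.0 dBm

T = 17 °C + 273.15 = 290.15 K
P_n = kTB = 1.38×10⁻²³ × 290.15 × 5.00×10⁷ = 2.00×10⁻¹³ W
In dBm: 10 log₁₀(2.00×10⁻¹³ / 10⁻³) = −97.0 dBm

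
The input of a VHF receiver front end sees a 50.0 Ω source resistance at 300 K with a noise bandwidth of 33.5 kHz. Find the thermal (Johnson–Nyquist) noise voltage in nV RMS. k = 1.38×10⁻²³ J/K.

V_n = √(4kTRB)
4kTRB = 4 × 1.38×10⁻²³ × 300 × 5.00×10¹ × 3.35×10⁴ = 2.77×10⁻¹⁴ V²
V_n = √(2.77×10⁻¹⁴) = 1.67×10⁻⁷ V = 167 nV

167 nV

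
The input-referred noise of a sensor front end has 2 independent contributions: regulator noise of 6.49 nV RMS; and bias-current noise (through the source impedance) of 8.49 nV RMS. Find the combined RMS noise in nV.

Uncorrelated sources add in power (mean-square): V_tot = √(ΣV_i²)
V_tot = √[(6.49×10⁻⁹)² + (8.49×10⁻⁹)²] = 1.07×10⁻⁸ V = 10.7 nV

10.7 nV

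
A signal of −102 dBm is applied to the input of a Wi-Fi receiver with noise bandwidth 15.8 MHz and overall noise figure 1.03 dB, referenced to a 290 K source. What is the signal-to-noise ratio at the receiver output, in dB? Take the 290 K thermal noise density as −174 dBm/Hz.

Noise floor: N = −174 + 10 log₁₀(B) + NF
10 log₁₀(1.58×10⁷) = 71.99 dB
N = −174 + 71.99 + 1.03 = −100.98 dBm
SNR = P_sig − N = −102 − (−100.98) = −1.02 dB → −1.0 dB

−1.0 dB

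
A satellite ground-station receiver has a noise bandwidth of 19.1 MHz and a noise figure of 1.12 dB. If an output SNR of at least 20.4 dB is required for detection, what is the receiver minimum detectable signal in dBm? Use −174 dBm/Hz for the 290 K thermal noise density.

Sensitivity = −174 + 10 log₁₀(B) + NF + SNR_min
= −174 + 72.81 + 1.12 + 20.4
= −79.67 dBm → −79.7 dBm

−79.7 dBm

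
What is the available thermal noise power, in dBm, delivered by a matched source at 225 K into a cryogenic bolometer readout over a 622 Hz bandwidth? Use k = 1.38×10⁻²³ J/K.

P_n = kTB = 1.38×10⁻²³ × 225 × 6.22×10² = 1.93×10⁻¹⁸ W
In dBm: 10 log₁₀(1.93×10⁻¹⁸ / 10⁻³) = −147.1 dBm

−147.1 dBm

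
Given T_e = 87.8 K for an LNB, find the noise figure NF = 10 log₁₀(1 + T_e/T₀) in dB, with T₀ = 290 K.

F = 1 + T_e/T₀ = 1 + 87.8/290 = 1.30276
NF = 10 log₁₀(1.30276) = 1.15 dB

1.15 dB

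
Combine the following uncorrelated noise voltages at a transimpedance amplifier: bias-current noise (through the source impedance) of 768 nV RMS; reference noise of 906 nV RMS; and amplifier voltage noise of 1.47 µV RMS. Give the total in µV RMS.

Uncorrelated sources add in power (mean-square): V_tot = √(ΣV_i²)
V_tot = √[(7.68×10⁻⁷)² + (9.06×10⁻⁷)² + (1.47×10⁻⁶)²] = 1.89×10⁻⁶ V = 1.89 µV

1.89 µV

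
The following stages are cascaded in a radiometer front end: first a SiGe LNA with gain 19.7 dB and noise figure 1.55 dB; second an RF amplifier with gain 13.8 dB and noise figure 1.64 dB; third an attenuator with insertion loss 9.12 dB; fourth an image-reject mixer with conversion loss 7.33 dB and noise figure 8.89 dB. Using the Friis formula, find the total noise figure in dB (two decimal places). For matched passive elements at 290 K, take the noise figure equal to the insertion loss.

Convert to linear (a loss of L dB is a gain of −L dB): F_i = 10^(NF_i/10), G_i = 10^(G_i,dB/10)
  Stage 1: F_1 = 10^(1.55/10) = 1.429, G_1 = 10^(19.7/10) = 93.33
  Stage 2: F_2 = 10^(1.64/10) = 1.459, G_2 = 10^(13.8/10) = 23.99
  Stage 3: F_3 = 10^(9.12/10) = 8.166, G_3 = 10^(−9.12/10) = 0.1225
  Stage 4: F_4 = 10^(8.89/10) = 7.745, G_4 = 10^(−7.33/10) = 0.1849
Friis cascade:
  F = 1.429 + (1.459 − 1)/93.33 + (8.166 − 1)/2239 + (7.745 − 1)/274.2 = 1.462
NF = 10 log₁₀(1.462) = 1.65 dB

1.65 dB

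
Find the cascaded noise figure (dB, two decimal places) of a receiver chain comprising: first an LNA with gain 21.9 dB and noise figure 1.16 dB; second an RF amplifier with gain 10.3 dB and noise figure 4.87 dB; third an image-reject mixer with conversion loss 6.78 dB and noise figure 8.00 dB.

Convert to linear (a loss of L dB is a gain of −L dB): F_i = 10^(NF_i/10), G_i = 10^(G_i,dB/10)
  Stage 1: F_1 = 10^(1.16/10) = 1.306, G_1 = 10^(21.9/10) = 154.9
  Stage 2: F_2 = 10^(4.87/10) = 3.069, G_2 = 10^(10.3/10) = 10.72
  Stage 3: F_3 = 10^(8.00/10) = 6.310, G_3 = 10^(−6.78/10) = 0.2099
Friis cascade:
  F = 1.306 + (3.069 − 1)/154.9 + (6.310 − 1)/1660 = 1.323
NF = 10 log₁₀(1.323) = 1.21 dB

1.21 dB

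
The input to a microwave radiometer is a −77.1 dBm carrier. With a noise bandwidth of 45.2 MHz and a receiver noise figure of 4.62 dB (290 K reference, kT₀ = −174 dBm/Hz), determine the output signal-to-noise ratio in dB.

15.7 dB

Noise floor: N = −174 + 10 log₁₀(B) + NF
10 log₁₀(4.52×10⁷) = 76.55 dB
N = −174 + 76.55 + 4.62 = −92.83 dBm
SNR = P_sig − N = −77.1 − (−92.83) = 15.73 dB → 15.7 dB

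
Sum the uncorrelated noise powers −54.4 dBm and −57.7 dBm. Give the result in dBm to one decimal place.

−52.7 dBm

Convert to linear, add, convert back:
P₁ = 3.63×10⁻⁹ W, P₂ = 1.70×10⁻⁹ W
P_tot = 5.33×10⁻⁹ W → 10 log₁₀(P_tot / 10⁻³) = −52.7 dBm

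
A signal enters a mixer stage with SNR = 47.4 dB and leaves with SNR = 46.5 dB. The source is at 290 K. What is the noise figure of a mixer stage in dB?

0.9 dB

NF (dB) = SNR_in(dB) − SNR_out(dB) when the source is at T₀
NF = 47.4 − 46.5 = 0.9 dB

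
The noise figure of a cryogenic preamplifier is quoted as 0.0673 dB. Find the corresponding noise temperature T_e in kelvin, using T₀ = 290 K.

4.53 K

F = 10^(0.0673/10) = 1.01562
T_e = (F − 1)·T₀ = (1.01562 − 1) × 290 = 4.53 K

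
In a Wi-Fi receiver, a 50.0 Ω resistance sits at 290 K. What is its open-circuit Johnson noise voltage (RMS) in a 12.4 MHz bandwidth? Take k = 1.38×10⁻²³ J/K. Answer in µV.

3.15 µV

V_n = √(4kTRB)
4kTRB = 4 × 1.38×10⁻²³ × 290 × 5.00×10¹ × 1.24×10⁷ = 9.92×10⁻¹² V²
V_n = √(9.92×10⁻¹²) = 3.15×10⁻⁶ V = 3.15 µV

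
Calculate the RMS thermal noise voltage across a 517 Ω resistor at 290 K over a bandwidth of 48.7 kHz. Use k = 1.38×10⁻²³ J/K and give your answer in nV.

635 nV

V_n = √(4kTRB)
4kTRB = 4 × 1.38×10⁻²³ × 290 × 5.17×10² × 4.87×10⁴ = 4.03×10⁻¹³ V²
V_n = √(4.03×10⁻¹³) = 6.35×10⁻⁷ V = 635 nV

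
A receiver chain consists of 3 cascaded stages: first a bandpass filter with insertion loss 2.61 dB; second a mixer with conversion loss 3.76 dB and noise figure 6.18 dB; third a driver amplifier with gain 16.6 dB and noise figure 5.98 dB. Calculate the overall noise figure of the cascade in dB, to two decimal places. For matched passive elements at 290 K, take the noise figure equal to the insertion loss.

13.10 dB

Convert to linear (a loss of L dB is a gain of −L dB): F_i = 10^(NF_i/10), G_i = 10^(G_i,dB/10)
  Stage 1: F_1 = 10^(2.61/10) = 1.824, G_1 = 10^(−2.61/10) = 0.5483
  Stage 2: F_2 = 10^(6.18/10) = 4.150, G_2 = 10^(−3.76/10) = 0.4207
  Stage 3: F_3 = 10^(5.98/10) = 3.963, G_3 = 10^(16.6/10) = 45.71
Friis cascade:
  F = 1.824 + (4.150 − 1)/0.5483 + (3.963 − 1)/0.2307 = 20.41
NF = 10 log₁₀(20.41) = 13.10 dB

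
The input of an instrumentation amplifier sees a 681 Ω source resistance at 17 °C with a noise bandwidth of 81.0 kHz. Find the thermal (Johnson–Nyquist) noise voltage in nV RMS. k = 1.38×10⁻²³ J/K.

940 nV

T = 17 °C + 273.15 = 290.15 K
V_n = √(4kTRB)
4kTRB = 4 × 1.38×10⁻²³ × 290.15 × 6.81×10² × 8.10×10⁴ = 8.83×10⁻¹³ V²
V_n = √(8.83×10⁻¹³) = 9.40×10⁻⁷ V = 940 nV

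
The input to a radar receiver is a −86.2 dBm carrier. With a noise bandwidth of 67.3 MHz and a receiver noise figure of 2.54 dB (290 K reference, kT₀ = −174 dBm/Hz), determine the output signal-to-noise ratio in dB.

Noise floor: N = −174 + 10 log₁₀(B) + NF
10 log₁₀(6.73×10⁷) = 78.28 dB
N = −174 + 78.28 + 2.54 = −93.18 dBm
SNR = P_sig − N = −86.2 − (−93.18) = 6.98 dB → 7.0 dB

7.0 dB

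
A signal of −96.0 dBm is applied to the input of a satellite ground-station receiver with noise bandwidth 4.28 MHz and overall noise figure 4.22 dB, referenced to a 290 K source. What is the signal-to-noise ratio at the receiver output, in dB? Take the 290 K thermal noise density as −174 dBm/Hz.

7.5 dB

Noise floor: N = −174 + 10 log₁₀(B) + NF
10 log₁₀(4.28×10⁶) = 66.31 dB
N = −174 + 66.31 + 4.22 = −103.47 dBm
SNR = P_sig − N = −96.0 − (−103.47) = 7.47 dB → 7.5 dB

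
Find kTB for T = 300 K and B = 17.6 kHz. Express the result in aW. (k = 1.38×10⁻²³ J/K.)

72.9 aW

P_n = kTB = 1.38×10⁻²³ × 300 × 1.76×10⁴ = 7.29×10⁻¹⁷ W = 72.9 aW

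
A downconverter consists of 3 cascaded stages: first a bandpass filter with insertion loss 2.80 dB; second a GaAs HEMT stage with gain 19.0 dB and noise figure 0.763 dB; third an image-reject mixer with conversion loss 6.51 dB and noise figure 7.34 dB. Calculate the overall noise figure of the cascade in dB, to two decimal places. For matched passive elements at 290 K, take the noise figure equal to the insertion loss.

Convert to linear (a loss of L dB is a gain of −L dB): F_i = 10^(NF_i/10), G_i = 10^(G_i,dB/10)
  Stage 1: F_1 = 10^(2.80/10) = 1.905, G_1 = 10^(−2.80/10) = 0.5248
  Stage 2: F_2 = 10^(0.763/10) = 1.192, G_2 = 10^(19.0/10) = 79.43
  Stage 3: F_3 = 10^(7.34/10) = 5.420, G_3 = 10^(−6.51/10) = 0.2234
Friis cascade:
  F = 1.905 + (1.192 − 1)/0.5248 + (5.420 − 1)/41.69 = 2.377
NF = 10 log₁₀(2.377) = 3.76 dB

3.76 dB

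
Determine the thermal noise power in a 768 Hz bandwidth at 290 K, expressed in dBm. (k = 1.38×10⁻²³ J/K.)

P_n = kTB = 1.38×10⁻²³ × 290 × 7.68×10² = 3.07×10⁻¹⁸ W
In dBm: 10 log₁₀(3.07×10⁻¹⁸ / 10⁻³) = −145.1 dBm

−145.1 dBm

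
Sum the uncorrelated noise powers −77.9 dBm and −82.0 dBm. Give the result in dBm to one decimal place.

−76.5 dBm

Convert to linear, add, convert back:
P₁ = 1.62×10⁻¹¹ W, P₂ = 6.31×10⁻¹² W
P_tot = 2.25×10⁻¹¹ W → 10 log₁₀(P_tot / 10⁻³) = −76.5 dBm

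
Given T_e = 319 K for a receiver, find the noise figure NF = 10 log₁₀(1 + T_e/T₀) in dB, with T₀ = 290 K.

F = 1 + T_e/T₀ = 1 + 319/290 = 2.1
NF = 10 log₁₀(2.1) = 3.22 dB

3.22 dB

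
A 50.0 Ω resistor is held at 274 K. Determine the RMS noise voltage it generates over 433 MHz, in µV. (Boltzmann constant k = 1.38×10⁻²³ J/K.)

V_n = √(4kTRB)
4kTRB = 4 × 1.38×10⁻²³ × 274 × 5.00×10¹ × 4.33×10⁸ = 3.27×10⁻¹⁰ V²
V_n = √(3.27×10⁻¹⁰) = 1.81×10⁻⁵ V = 18.1 µV

18.1 µV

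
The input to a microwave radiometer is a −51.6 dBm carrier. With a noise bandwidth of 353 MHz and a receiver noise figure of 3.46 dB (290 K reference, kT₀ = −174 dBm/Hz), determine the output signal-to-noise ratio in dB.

33.5 dB

Noise floor: N = −174 + 10 log₁₀(B) + NF
10 log₁₀(3.53×10⁸) = 85.48 dB
N = −174 + 85.48 + 3.46 = −85.06 dBm
SNR = P_sig − N = −51.6 − (−85.06) = 33.46 dB → 33.5 dB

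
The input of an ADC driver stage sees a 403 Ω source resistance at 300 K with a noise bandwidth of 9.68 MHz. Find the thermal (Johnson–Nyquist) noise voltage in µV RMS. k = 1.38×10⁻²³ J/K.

V_n = √(4kTRB)
4kTRB = 4 × 1.38×10⁻²³ × 300 × 4.03×10² × 9.68×10⁶ = 6.46×10⁻¹¹ V²
V_n = √(6.46×10⁻¹¹) = 8.04×10⁻⁶ V = 8.04 µV

8.04 µV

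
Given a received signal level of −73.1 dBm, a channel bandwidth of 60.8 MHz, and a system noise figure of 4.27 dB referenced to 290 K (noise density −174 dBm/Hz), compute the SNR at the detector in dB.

Noise floor: N = −174 + 10 log₁₀(B) + NF
10 log₁₀(6.08×10⁷) = 77.84 dB
N = −174 + 77.84 + 4.27 = −91.89 dBm
SNR = P_sig − N = −73.1 − (−91.89) = 18.79 dB → 18.8 dB

18.8 dB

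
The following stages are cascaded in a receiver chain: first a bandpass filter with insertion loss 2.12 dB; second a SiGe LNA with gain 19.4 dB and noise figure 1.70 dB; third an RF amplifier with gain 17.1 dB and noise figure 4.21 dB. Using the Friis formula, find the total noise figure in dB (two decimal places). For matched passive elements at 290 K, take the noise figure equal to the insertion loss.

3.87 dB

Convert to linear (a loss of L dB is a gain of −L dB): F_i = 10^(NF_i/10), G_i = 10^(G_i,dB/10)
  Stage 1: F_1 = 10^(2.12/10) = 1.629, G_1 = 10^(−2.12/10) = 0.6138
  Stage 2: F_2 = 10^(1.70/10) = 1.479, G_2 = 10^(19.4/10) = 87.10
  Stage 3: F_3 = 10^(4.21/10) = 2.636, G_3 = 10^(17.1/10) = 51.29
Friis cascade:
  F = 1.629 + (1.479 − 1)/0.6138 + (2.636 − 1)/53.46 = 2.441
NF = 10 log₁₀(2.441) = 3.87 dB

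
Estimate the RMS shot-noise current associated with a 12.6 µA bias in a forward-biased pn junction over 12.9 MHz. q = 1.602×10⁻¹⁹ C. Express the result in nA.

I_n = √(2qI·B)
2qI·B = 2 × 1.602×10⁻¹⁹ × 1.26×10⁻⁵ × 1.29×10⁷ = 5.21×10⁻¹⁷ A²
I_n = √(5.21×10⁻¹⁷) = 7.22×10⁻⁹ A = 7.22 nA

7.22 nA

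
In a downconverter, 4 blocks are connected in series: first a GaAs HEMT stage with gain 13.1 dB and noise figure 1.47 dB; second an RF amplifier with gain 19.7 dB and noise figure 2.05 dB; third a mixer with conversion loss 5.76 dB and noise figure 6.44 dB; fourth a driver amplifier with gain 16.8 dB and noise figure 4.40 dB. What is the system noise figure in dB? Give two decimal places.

1.58 dB

Convert to linear (a loss of L dB is a gain of −L dB): F_i = 10^(NF_i/10), G_i = 10^(G_i,dB/10)
  Stage 1: F_1 = 10^(1.47/10) = 1.403, G_1 = 10^(13.1/10) = 20.42
  Stage 2: F_2 = 10^(2.05/10) = 1.603, G_2 = 10^(19.7/10) = 93.33
  Stage 3: F_3 = 10^(6.44/10) = 4.406, G_3 = 10^(−5.76/10) = 0.2655
  Stage 4: F_4 = 10^(4.40/10) = 2.754, G_4 = 10^(16.8/10) = 47.86
Friis cascade:
  F = 1.403 + (1.603 − 1)/20.42 + (4.406 − 1)/1905 + (2.754 − 1)/505.8 = 1.438
NF = 10 log₁₀(1.438) = 1.58 dB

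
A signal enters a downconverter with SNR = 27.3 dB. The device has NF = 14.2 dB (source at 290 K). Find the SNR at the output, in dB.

13.1 dB

By definition F = SNR_in/SNR_out, so in dB: SNR_out = SNR_in − NF
SNR_out = 27.3 − 14.2 = 13.1 dB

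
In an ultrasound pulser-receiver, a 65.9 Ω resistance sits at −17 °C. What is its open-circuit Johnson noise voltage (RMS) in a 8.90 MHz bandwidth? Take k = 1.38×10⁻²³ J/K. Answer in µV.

T = −17 °C + 273.15 = 256.15 K
V_n = √(4kTRB)
4kTRB = 4 × 1.38×10⁻²³ × 256.15 × 6.59×10¹ × 8.90×10⁶ = 8.29×10⁻¹² V²
V_n = √(8.29×10⁻¹²) = 2.88×10⁻⁶ V = 2.88 µV

2.88 µV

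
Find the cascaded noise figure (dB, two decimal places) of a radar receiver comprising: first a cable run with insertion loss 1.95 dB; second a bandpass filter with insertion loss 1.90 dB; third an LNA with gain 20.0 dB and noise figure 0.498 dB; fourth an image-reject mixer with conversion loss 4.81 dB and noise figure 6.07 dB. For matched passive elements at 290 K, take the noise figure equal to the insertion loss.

4.46 dB

Convert to linear (a loss of L dB is a gain of −L dB): F_i = 10^(NF_i/10), G_i = 10^(G_i,dB/10)
  Stage 1: F_1 = 10^(1.95/10) = 1.567, G_1 = 10^(−1.95/10) = 0.6383
  Stage 2: F_2 = 10^(1.90/10) = 1.549, G_2 = 10^(−1.90/10) = 0.6457
  Stage 3: F_3 = 10^(0.498/10) = 1.122, G_3 = 10^(20.0/10) = 100.0
  Stage 4: F_4 = 10^(6.07/10) = 4.046, G_4 = 10^(−4.81/10) = 0.3304
Friis cascade:
  F = 1.567 + (1.549 − 1)/0.6383 + (1.122 − 1)/0.4121 + (4.046 − 1)/41.21 = 2.795
NF = 10 log₁₀(2.795) = 4.46 dB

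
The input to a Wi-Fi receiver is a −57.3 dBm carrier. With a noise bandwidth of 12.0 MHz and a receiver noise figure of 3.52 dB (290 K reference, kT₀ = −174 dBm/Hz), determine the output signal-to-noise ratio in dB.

42.4 dB

Noise floor: N = −174 + 10 log₁₀(B) + NF
10 log₁₀(1.20×10⁷) = 70.79 dB
N = −174 + 70.79 + 3.52 = −99.69 dBm
SNR = P_sig − N = −57.3 − (−99.69) = 42.39 dB → 42.4 dB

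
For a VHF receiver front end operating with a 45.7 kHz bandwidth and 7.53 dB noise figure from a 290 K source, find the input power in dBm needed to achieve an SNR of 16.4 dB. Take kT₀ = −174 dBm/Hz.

−103.5 dBm

Sensitivity = −174 + 10 log₁₀(B) + NF + SNR_min
= −174 + 46.6 + 7.53 + 16.4
= −103.47 dBm → −103.5 dBm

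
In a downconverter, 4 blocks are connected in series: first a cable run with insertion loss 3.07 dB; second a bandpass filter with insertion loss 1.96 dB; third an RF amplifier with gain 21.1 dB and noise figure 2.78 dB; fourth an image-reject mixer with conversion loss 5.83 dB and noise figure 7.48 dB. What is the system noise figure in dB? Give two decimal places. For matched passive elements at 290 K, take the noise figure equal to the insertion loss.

7.89 dB

Convert to linear (a loss of L dB is a gain of −L dB): F_i = 10^(NF_i/10), G_i = 10^(G_i,dB/10)
  Stage 1: F_1 = 10^(3.07/10) = 2.028, G_1 = 10^(−3.07/10) = 0.4932
  Stage 2: F_2 = 10^(1.96/10) = 1.570, G_2 = 10^(−1.96/10) = 0.6368
  Stage 3: F_3 = 10^(2.78/10) = 1.897, G_3 = 10^(21.1/10) = 128.8
  Stage 4: F_4 = 10^(7.48/10) = 5.598, G_4 = 10^(−5.83/10) = 0.2612
Friis cascade:
  F = 2.028 + (1.570 − 1)/0.4932 + (1.897 − 1)/0.3141 + (5.598 − 1)/40.46 = 6.153
NF = 10 log₁₀(6.153) = 7.89 dB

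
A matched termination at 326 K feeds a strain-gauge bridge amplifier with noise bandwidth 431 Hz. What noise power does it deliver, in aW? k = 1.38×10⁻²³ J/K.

P_n = kTB = 1.38×10⁻²³ × 326 × 4.31×10² = 1.94×10⁻¹⁸ W = 1.94 aW

1.94 aW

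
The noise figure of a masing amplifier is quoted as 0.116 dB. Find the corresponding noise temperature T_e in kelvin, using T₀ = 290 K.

7.85 K

F = 10^(0.116/10) = 1.02707
T_e = (F − 1)·T₀ = (1.02707 − 1) × 290 = 7.85 K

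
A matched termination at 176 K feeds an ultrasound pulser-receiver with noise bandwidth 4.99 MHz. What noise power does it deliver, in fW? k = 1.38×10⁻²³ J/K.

12.1 fW

P_n = kTB = 1.38×10⁻²³ × 176 × 4.99×10⁶ = 1.21×10⁻¹⁴ W = 12.1 fW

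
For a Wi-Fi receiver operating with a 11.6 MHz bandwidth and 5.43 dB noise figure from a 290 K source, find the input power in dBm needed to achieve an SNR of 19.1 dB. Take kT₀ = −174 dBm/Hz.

Sensitivity = −174 + 10 log₁₀(B) + NF + SNR_min
= −174 + 70.64 + 5.43 + 19.1
= −78.83 dBm → −78.8 dBm

−78.8 dBm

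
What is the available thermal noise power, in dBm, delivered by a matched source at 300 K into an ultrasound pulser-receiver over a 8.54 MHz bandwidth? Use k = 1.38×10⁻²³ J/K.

P_n = kTB = 1.38×10⁻²³ × 300 × 8.54×10⁶ = 3.54×10⁻¹⁴ W
In dBm: 10 log₁₀(3.54×10⁻¹⁴ / 10⁻³) = −104.5 dBm

−104.5 dBm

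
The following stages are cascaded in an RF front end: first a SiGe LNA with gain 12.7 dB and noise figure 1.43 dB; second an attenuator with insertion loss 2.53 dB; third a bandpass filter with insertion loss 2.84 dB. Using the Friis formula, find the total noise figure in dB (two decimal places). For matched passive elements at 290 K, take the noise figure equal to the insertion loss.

1.82 dB

Convert to linear (a loss of L dB is a gain of −L dB): F_i = 10^(NF_i/10), G_i = 10^(G_i,dB/10)
  Stage 1: F_1 = 10^(1.43/10) = 1.390, G_1 = 10^(12.7/10) = 18.62
  Stage 2: F_2 = 10^(2.53/10) = 1.791, G_2 = 10^(−2.53/10) = 0.5585
  Stage 3: F_3 = 10^(2.84/10) = 1.923, G_3 = 10^(−2.84/10) = 0.5200
Friis cascade:
  F = 1.390 + (1.791 − 1)/18.62 + (1.923 − 1)/10.40 = 1.521
NF = 10 log₁₀(1.521) = 1.82 dB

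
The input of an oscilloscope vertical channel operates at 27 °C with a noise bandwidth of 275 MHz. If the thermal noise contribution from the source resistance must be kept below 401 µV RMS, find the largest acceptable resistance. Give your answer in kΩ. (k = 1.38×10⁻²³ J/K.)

35.3 kΩ

T = 27 °C + 273.15 = 300.15 K
Johnson–Nyquist: V_n = √(4kTRB) ⇒ R = V_n² / (4kTB)
4kTB = 4 × 1.38×10⁻²³ × 300.15 × 2.75×10⁸ = 4.56×10⁻¹²
R = (4.01×10⁻⁴)² / 4.56×10⁻¹² = 3.53×10⁴ Ω = 35.3 kΩ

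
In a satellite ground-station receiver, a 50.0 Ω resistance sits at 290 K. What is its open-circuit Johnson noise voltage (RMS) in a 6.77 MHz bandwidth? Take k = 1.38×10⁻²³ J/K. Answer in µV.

V_n = √(4kTRB)
4kTRB = 4 × 1.38×10⁻²³ × 290 × 5.00×10¹ × 6.77×10⁶ = 5.42×10⁻¹² V²
V_n = √(5.42×10⁻¹²) = 2.33×10⁻⁶ V = 2.33 µV

2.33 µV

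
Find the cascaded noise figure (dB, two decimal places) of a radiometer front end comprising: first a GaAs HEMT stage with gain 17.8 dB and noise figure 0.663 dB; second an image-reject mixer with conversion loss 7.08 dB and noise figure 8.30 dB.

1.01 dB

Convert to linear (a loss of L dB is a gain of −L dB): F_i = 10^(NF_i/10), G_i = 10^(G_i,dB/10)
  Stage 1: F_1 = 10^(0.663/10) = 1.165, G_1 = 10^(17.8/10) = 60.26
  Stage 2: F_2 = 10^(8.30/10) = 6.761, G_2 = 10^(−7.08/10) = 0.1959
Friis cascade:
  F = 1.165 + (6.761 − 1)/60.26 = 1.261
NF = 10 log₁₀(1.261) = 1.01 dB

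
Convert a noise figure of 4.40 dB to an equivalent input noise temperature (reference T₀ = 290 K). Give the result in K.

509 K

F = 10^(4.40/10) = 2.75423
T_e = (F − 1)·T₀ = (2.75423 − 1) × 290 = 509 K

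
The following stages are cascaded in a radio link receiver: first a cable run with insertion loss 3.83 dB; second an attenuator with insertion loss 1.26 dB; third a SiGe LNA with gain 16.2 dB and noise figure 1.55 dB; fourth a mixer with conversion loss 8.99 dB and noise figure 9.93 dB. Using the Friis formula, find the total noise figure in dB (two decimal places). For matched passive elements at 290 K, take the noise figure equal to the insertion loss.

Convert to linear (a loss of L dB is a gain of −L dB): F_i = 10^(NF_i/10), G_i = 10^(G_i,dB/10)
  Stage 1: F_1 = 10^(3.83/10) = 2.415, G_1 = 10^(−3.83/10) = 0.4140
  Stage 2: F_2 = 10^(1.26/10) = 1.337, G_2 = 10^(−1.26/10) = 0.7482
  Stage 3: F_3 = 10^(1.55/10) = 1.429, G_3 = 10^(16.2/10) = 41.69
  Stage 4: F_4 = 10^(9.93/10) = 9.840, G_4 = 10^(−8.99/10) = 0.1262
Friis cascade:
  F = 2.415 + (1.337 − 1)/0.4140 + (1.429 − 1)/0.3097 + (9.840 − 1)/12.91 = 5.298
NF = 10 log₁₀(5.298) = 7.24 dB

7.24 dB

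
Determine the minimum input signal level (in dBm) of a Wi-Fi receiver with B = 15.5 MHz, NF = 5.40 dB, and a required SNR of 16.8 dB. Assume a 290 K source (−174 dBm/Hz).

Sensitivity = −174 + 10 log₁₀(B) + NF + SNR_min
= −174 + 71.9 + 5.40 + 16.8
= −79.90 dBm → −79.9 dBm

−79.9 dBm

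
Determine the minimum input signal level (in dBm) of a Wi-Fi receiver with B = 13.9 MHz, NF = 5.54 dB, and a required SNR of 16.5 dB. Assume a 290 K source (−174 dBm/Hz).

−80.5 dBm

Sensitivity = −174 + 10 log₁₀(B) + NF + SNR_min
= −174 + 71.43 + 5.54 + 16.5
= −80.53 dBm → −80.5 dBm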